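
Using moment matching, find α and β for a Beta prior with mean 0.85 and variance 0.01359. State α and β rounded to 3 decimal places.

Let s = α+β. The Beta variance is μ(1−μ)/(s+1).
So s+1 = μ(1−μ)/σ² = (0.85×0.15)/0.01359 = 0.1275/0.01359 = 9.3819, giving s = 8.3819.
Then α = μs = 0.85×8.3819 = 7.125 and β = (1−μ)s = 0.15×8.3819 = 1.257.

α = 7.125, β = 1.257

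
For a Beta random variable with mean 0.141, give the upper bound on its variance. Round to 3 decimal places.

Var = μ(1−μ)/(α+β+1), which approaches μ(1−μ) as α+β → 0.
So the supremum is μ(1−μ) = 0.141×0.859 = 0.121.

0.121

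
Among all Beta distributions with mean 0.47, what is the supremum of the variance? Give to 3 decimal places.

For fixed mean μ the Beta variance is μ(1−μ)/(α+β+1), increasing as α+β decreases.
Its least upper bound (not attained) is μ(1−μ) = 0.47·0.53 = 0.249.

0.249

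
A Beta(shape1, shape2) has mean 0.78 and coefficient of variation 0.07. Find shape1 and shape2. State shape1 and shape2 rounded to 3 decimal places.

σ = CV·μ = 0.07×0.78 = 0.05460, so σ² = 0.002981.
s+1 = μ(1−μ)/σ² = 0.1716/0.002981 = 57.5615, so s = shape1+shape2 = 56.5615.
shape1 = μs = 44.118, shape2 = (1−μ)s = 12.444.

shape1 = 44.118, shape2 = 12.444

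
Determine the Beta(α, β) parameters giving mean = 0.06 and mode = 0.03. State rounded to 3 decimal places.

α = 1.880, β = 29.453

With s = α+β: μ = α/s and mode = (α−1)/(s−2). Eliminating α = μs,
μs − 1 = m(s−2) ⇒ s(μ−m) = 1−2m ⇒ s = 0.94/0.03 = 31.3333.
So α = μs = 1.880, β = (1−μ)s = 29.453.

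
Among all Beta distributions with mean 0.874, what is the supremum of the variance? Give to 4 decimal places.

For fixed mean μ the Beta variance is μ(1−μ)/(α+β+1), increasing as α+β decreases.
Its least upper bound (not attained) is μ(1−μ) = 0.874·0.126 = 0.1101.

0.1101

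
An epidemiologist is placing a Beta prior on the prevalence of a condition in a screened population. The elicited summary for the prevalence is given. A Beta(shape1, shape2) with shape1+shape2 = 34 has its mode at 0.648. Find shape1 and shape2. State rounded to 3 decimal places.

shape1 = 21.736, shape2 = 12.264

Since the density peak of Beta(shape1,shape2) is at (shape1−1)/(shape1+shape2−2),
shape1 = 1 + 0.648(34−2) = 21.736 and shape2 = 34 − 21.736 = 12.264.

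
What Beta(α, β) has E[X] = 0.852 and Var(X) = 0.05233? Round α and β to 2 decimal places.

α = 1.20, β = 0.21

Write ν = α+β; then α = μν and Var = μ(1−μ)/(ν+1).
ν = μ(1−μ)/Var − 1 = 0.126096/0.05233 − 1 = 1.4096.
α = 0.852·1.4096 = 1.20, β = 0.148·1.4096 = 0.21.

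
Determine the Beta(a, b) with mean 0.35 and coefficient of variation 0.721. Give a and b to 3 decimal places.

a = 0.900, b = 1.672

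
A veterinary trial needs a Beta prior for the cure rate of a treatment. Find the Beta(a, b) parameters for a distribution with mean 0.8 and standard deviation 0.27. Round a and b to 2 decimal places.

First σ² = 0.0729. Setting a = μn, b = (1−μ)n with n = a+b,
μ(1−μ)/(n+1) = 0.0729 ⇒ n+1 = 0.16/0.0729 = 2.1948 ⇒ n = 1.1948.
Hence a = 0.8×1.1948 = 0.96, b = 0.2×1.1948 = 0.24.

a = 0.96, b = 0.24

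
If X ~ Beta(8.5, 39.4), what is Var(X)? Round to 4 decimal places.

μ = 8.5/47.9 = 0.177453; Var = μ(1−μ)/(α+β+1) = 0.1459635/48.9 = 0.0030.

0.0030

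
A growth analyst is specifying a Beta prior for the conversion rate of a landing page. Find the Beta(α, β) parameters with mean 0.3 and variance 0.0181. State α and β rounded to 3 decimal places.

α = 3.181, β = 7.422

Let s = α+β. The Beta variance is μ(1−μ)/(s+1).
So s+1 = μ(1−μ)/σ² = (0.3×0.7)/0.0181 = 0.21/0.0181 = 11.6022, giving s = 10.6022.
Then α = μs = 0.3×10.6022 = 3.181 and β = (1−μ)s = 0.7×10.6022 = 7.422.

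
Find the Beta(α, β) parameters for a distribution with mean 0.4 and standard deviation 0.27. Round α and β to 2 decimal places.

Variance = 0.27² = 0.0729. The moment-matching identity α+β = μ(1−μ)/Var − 1 gives
α+β = 0.24/0.0729 − 1 = 2.2922, so α = μ·2.2922 = 0.92 and β = (1−μ)·2.2922 = 1.38.

α = 0.92, β = 1.38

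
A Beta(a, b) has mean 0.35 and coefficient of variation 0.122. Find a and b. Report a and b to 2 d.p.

σ = CV·μ = 0.122×0.35 = 0.04270, so σ² = 0.001823.
s+1 = μ(1−μ)/σ² = 0.2275/0.001823 = 124.7744, so s = a+b = 123.7744.
a = μs = 43.32, b = (1−μ)s = 80.45.

a = 43.32, b = 80.45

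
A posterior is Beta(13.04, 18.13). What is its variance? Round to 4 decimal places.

α+β = 31.17 and αβ = 236.4152, so Var = αβ/[(α+β)²(α+β+1)] = 236.4152/31255.371513 = 0.0076.

0.0076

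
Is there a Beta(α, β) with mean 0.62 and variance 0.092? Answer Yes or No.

Yes

The Beta variance bound is σ² < μ(1−μ).
Here μ(1−μ) = 0.62×0.38 = 0.2356, and 0.092 < 0.2356.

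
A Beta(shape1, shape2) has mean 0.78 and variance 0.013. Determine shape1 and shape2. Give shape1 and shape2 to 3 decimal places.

shape1 = 9.516, shape2 = 2.684

By moment matching, shape1+shape2 = μ(1−μ)/σ² − 1 = (0.78·0.22)/0.013 − 1 = 13.2000 − 1 = 12.2000.
Since shape1/(shape1+shape2) = μ, shape1 = 0.78·12.2000 = 9.516 and shape2 = 0.22·12.2000 = 2.684.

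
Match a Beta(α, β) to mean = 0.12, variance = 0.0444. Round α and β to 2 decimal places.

α = 0.17, β = 1.21

Let s = α+β. The Beta variance is μ(1−μ)/(s+1).
So s+1 = μ(1−μ)/σ² = (0.12×0.88)/0.0444 = 0.1056/0.0444 = 2.3784, giving s = 1.3784.
Then α = μs = 0.12×1.3784 = 0.17 and β = (1−μ)s = 0.88×1.3784 = 1.21.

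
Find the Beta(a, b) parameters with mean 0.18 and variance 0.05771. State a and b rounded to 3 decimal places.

Write ν = a+b; then a = μν and Var = μ(1−μ)/(ν+1).
ν = μ(1−μ)/Var − 1 = 0.1476/0.05771 − 1 = 1.5576.
a = 0.18·1.5576 = 0.280, b = 0.82·1.5576 = 1.277.

a = 0.280, b = 1.277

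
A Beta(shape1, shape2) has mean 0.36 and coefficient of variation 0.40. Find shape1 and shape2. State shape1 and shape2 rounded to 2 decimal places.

σ = CV·μ = 0.40×0.36 = 0.14400, so σ² = 0.020736.
s+1 = μ(1−μ)/σ² = 0.2304/0.020736 = 11.1111, so s = shape1+shape2 = 10.1111.
shape1 = μs = 3.64, shape2 = (1−μ)s = 6.47.

shape1 = 3.64, shape2 = 6.47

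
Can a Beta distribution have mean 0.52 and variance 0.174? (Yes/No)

Yes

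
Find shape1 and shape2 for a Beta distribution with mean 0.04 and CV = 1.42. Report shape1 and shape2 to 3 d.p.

shape1 = 0.436, shape2 = 10.466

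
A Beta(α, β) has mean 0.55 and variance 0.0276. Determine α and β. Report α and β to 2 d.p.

By moment matching, α+β = μ(1−μ)/σ² − 1 = (0.55·0.45)/0.0276 − 1 = 8.9674 − 1 = 7.9674.
Since α/(α+β) = μ, α = 0.55·7.9674 = 4.38 and β = 0.45·7.9674 = 3.59.

α = 4.38, β = 3.59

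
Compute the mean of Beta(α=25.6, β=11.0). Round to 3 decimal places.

0.699

The Beta mean is α/(α+β) = 25.6/(25.6+11.0) = 0.699.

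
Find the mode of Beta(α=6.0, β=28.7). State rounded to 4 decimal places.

The density x^(α−1)(1−x)^(β−1) is maximised at (α−1)/(α+β−2) = 5.0/32.7 = 0.1529.

0.1529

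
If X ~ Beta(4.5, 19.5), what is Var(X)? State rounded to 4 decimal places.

α+β = 24.0 and αβ = 87.75, so Var = αβ/[(α+β)²(α+β+1)] = 87.75/14400.000 = 0.0061.

0.0061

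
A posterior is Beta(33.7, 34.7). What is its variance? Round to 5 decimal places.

0.00360

α+β = 68.4 and αβ = 1169.39, so Var = αβ/[(α+β)²(α+β+1)] = 1169.39/324692.064 = 0.00360.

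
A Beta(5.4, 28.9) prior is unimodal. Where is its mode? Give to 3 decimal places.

With α,β > 1, mode = (α−1)/(α+β−2) = 4.4/32.3 = 0.136.

0.136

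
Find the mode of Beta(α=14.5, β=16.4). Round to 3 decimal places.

With α,β > 1, mode = (α−1)/(α+β−2) = 13.5/28.9 = 0.467.

0.467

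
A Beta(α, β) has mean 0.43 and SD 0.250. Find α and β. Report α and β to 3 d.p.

α = 1.256, β = 1.665

Variance = 0.250² = 0.062500. The moment-matching identity α+β = μ(1−μ)/Var − 1 gives
α+β = 0.2451/0.062500 − 1 = 2.9216, so α = μ·2.9216 = 1.256 and β = (1−μ)·2.9216 = 1.665.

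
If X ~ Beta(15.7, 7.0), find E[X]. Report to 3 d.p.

0.692

E[X] = α/(α+β) = 15.7/22.7 = 0.692.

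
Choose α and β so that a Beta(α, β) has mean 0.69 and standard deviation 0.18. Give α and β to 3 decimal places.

α = 3.865, β = 1.737

Variance = 0.18² = 0.0324. The moment-matching identity α+β = μ(1−μ)/Var − 1 gives
α+β = 0.2139/0.0324 − 1 = 5.6019, so α = μ·5.6019 = 3.865 and β = (1−μ)·5.6019 = 1.737.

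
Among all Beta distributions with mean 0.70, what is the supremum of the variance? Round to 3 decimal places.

0.210

For fixed mean μ the Beta variance is μ(1−μ)/(α+β+1), increasing as α+β decreases.
Its least upper bound (not attained) is μ(1−μ) = 0.70·0.30 = 0.210.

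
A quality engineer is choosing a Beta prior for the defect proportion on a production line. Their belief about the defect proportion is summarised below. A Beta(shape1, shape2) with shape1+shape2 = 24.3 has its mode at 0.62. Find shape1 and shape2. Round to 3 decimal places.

shape1 = 14.826, shape2 = 9.474

Mode = (shape1−1)/(κ−2) with κ = shape1+shape2, so shape1−1 = 0.62·22.3 = 13.826.
shape1 = 14.826; shape2 = κ − shape1 = 9.474.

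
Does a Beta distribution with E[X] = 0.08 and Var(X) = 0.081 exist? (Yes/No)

No

A Beta with mean μ has variance μ(1−μ)/(α+β+1) < μ(1−μ).
Here μ(1−μ) = 0.08×0.92 = 0.0736, and 0.081 ≥ 0.0736.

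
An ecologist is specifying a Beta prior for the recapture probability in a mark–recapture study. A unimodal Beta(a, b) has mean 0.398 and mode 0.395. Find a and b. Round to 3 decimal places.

With s = a+b: μ = a/s and mode = (a−1)/(s−2). Eliminating a = μs,
μs − 1 = m(s−2) ⇒ s(μ−m) = 1−2m ⇒ s = 0.210/0.003 = 70.0000.
So a = μs = 27.860, b = (1−μ)s = 42.140.

a = 27.860, b = 42.140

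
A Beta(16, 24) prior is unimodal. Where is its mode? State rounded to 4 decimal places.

With α,β > 1, mode = (α−1)/(α+β−2) = 15/38 = 0.3947.

0.3947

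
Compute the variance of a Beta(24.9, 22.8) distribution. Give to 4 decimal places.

α+β = 47.7 and αβ = 567.72, so Var = αβ/[(α+β)²(α+β+1)] = 567.72/110806.623 = 0.0051.

0.0051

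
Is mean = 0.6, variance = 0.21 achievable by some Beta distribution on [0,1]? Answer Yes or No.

For any Beta, Var(X) < E[X]·(1−E[X]).
Here μ(1−μ) = 0.6×0.4 = 0.24, and 0.21 < 0.24.

Yes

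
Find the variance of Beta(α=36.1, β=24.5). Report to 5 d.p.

α+β = 60.6 and αβ = 884.45, so Var = αβ/[(α+β)²(α+β+1)] = 884.45/226217.376 = 0.00391.

0.00391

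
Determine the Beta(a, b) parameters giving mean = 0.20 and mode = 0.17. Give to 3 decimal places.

a = 4.400, b = 17.600

With s = a+b: μ = a/s and mode = (a−1)/(s−2). Eliminating a = μs,
μs − 1 = m(s−2) ⇒ s(μ−m) = 1−2m ⇒ s = 0.66/0.03 = 22.0000.
So a = μs = 4.400, b = (1−μ)s = 17.600.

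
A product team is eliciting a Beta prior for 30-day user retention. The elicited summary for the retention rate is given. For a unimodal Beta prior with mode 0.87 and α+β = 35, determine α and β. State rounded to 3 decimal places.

Mode = (α−1)/(κ−2) with κ = α+β, so α−1 = 0.87·33 = 28.710.
α = 29.710; β = κ − α = 5.290.

α = 29.710, β = 5.290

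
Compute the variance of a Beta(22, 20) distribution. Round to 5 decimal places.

0.00580

α+β = 42 and αβ = 440, so Var = αβ/[(α+β)²(α+β+1)] = 440/75852 = 0.00580.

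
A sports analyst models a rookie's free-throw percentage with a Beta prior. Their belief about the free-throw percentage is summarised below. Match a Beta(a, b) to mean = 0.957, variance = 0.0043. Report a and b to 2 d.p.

a = 8.20, b = 0.37

By moment matching, a+b = μ(1−μ)/σ² − 1 = (0.957·0.043)/0.0043 − 1 = 9.5700 − 1 = 8.5700.
Since a/(a+b) = μ, a = 0.957·8.5700 = 8.20 and b = 0.043·8.5700 = 0.37.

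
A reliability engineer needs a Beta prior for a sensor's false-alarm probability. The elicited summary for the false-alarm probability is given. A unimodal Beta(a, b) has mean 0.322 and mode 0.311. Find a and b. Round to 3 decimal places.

a = 11.065, b = 23.299

With s = a+b: μ = a/s and mode = (a−1)/(s−2). Eliminating a = μs,
μs − 1 = m(s−2) ⇒ s(μ−m) = 1−2m ⇒ s = 0.378/0.011 = 34.3636.
So a = μs = 11.065, b = (1−μ)s = 23.299.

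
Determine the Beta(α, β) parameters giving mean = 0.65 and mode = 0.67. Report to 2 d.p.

α = 11.05, β = 5.95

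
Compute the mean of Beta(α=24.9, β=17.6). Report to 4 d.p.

0.5859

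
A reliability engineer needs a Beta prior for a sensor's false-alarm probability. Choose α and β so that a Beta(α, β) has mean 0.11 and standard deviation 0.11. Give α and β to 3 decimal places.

First σ² = 0.0121. Setting α = μn, β = (1−μ)n with n = α+β,
μ(1−μ)/(n+1) = 0.0121 ⇒ n+1 = 0.0979/0.0121 = 8.0909 ⇒ n = 7.0909.
Hence α = 0.11×7.0909 = 0.780, β = 0.89×7.0909 = 6.311.

α = 0.780, β = 6.311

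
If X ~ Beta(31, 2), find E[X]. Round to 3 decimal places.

The Beta mean is α/(α+β) = 31/(31+2) = 0.939.

0.939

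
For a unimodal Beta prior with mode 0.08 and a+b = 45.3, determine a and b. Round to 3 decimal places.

For a,b>1 the mode is (a−1)/(a+b−2), so a = mode·(κ−2)+1 = 0.08×43.3+1 = 4.464.
And b = (1−mode)·(κ−2)+1 = 0.92×43.3+1 = 40.836.

a = 4.464, b = 40.836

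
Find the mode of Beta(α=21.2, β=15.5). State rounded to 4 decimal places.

0.5821

With α,β > 1, mode = (α−1)/(α+β−2) = 20.2/34.7 = 0.5821.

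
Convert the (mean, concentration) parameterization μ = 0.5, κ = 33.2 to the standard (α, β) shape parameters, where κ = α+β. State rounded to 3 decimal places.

α = 16.600, β = 16.600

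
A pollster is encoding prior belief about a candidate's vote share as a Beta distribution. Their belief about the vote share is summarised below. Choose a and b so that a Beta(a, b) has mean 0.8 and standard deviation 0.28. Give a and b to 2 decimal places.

σ² = 0.28² = 0.0784.
With s = a+b, Var = μ(1−μ)/(s+1), so s+1 = (0.8×0.2)/0.0784 = 2.0408 and s = 1.0408.
a = μs = 0.83, b = (1−μ)s = 0.21.

a = 0.83, b = 0.21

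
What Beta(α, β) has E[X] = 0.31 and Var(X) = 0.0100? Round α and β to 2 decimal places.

α = 6.32, β = 14.07

Write ν = α+β; then α = μν and Var = μ(1−μ)/(ν+1).
ν = μ(1−μ)/Var − 1 = 0.2139/0.0100 − 1 = 20.3900.
α = 0.31·20.3900 = 6.32, β = 0.69·20.3900 = 14.07.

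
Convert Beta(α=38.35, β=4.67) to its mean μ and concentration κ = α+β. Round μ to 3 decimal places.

κ = α+β = 38.35+4.67 = 43.02; μ = α/κ = 38.35/43.02 = 0.891.

μ = 0.891, κ = 43.02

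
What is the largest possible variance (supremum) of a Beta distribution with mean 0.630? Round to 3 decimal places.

0.233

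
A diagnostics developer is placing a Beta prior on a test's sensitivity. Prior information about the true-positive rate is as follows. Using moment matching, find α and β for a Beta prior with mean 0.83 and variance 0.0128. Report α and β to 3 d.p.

Let s = α+β. The Beta variance is μ(1−μ)/(s+1).
So s+1 = μ(1−μ)/σ² = (0.83×0.17)/0.0128 = 0.1411/0.0128 = 11.0234, giving s = 10.0234.
Then α = μs = 0.83×10.0234 = 8.319 and β = (1−μ)s = 0.17×10.0234 = 1.704.

α = 8.319, β = 1.704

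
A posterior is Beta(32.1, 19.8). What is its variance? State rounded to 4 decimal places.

0.0045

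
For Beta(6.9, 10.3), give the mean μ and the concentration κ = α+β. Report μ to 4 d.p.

μ = 0.4012, κ = 17.2

κ = α+β = 6.9+10.3 = 17.2; μ = α/κ = 6.9/17.2 = 0.4012.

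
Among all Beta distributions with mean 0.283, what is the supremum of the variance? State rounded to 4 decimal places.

0.2029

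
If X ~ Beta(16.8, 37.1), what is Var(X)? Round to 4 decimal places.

0.0039

α+β = 53.9 and αβ = 623.28, so Var = αβ/[(α+β)²(α+β+1)] = 623.28/159496.029 = 0.0039.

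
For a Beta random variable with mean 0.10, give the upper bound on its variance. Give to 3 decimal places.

0.090

For fixed mean μ the Beta variance is μ(1−μ)/(α+β+1), increasing as α+β decreases.
Its least upper bound (not attained) is μ(1−μ) = 0.10·0.90 = 0.090.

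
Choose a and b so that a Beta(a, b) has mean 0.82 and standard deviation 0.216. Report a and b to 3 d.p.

Variance = 0.216² = 0.046656. The moment-matching identity a+b = μ(1−μ)/Var − 1 gives
a+b = 0.1476/0.046656 − 1 = 2.1636, so a = μ·2.1636 = 1.774 and b = (1−μ)·2.1636 = 0.389.

a = 1.774, b = 0.389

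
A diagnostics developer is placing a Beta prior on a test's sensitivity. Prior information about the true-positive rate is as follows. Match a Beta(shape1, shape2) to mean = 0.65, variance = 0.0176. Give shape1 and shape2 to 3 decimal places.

shape1 = 7.752, shape2 = 4.174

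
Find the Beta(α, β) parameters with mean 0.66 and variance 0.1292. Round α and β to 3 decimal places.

Write ν = α+β; then α = μν and Var = μ(1−μ)/(ν+1).
ν = μ(1−μ)/Var − 1 = 0.2244/0.1292 − 1 = 0.7368.
α = 0.66·0.7368 = 0.486, β = 0.34·0.7368 = 0.251.

α = 0.486, β = 0.251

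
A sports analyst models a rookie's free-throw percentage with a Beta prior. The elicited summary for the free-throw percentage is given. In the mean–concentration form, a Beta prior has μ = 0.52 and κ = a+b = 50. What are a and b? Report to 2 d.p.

a = 26.00, b = 24.00

a = μκ = 0.52×50 = 26.00 and b = (1−μ)κ = 0.48×50 = 24.00.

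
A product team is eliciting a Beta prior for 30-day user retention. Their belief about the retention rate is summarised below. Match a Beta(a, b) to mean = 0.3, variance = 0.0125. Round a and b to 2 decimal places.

a = 4.74, b = 11.06

By moment matching, a+b = μ(1−μ)/σ² − 1 = (0.3·0.7)/0.0125 − 1 = 16.8000 − 1 = 15.8000.
Since a/(a+b) = μ, a = 0.3·15.8000 = 4.74 and b = 0.7·15.8000 = 11.06.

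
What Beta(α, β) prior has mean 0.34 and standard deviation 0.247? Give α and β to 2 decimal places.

α = 0.91, β = 1.77

σ² = 0.247² = 0.061009.
With s = α+β, Var = μ(1−μ)/(s+1), so s+1 = (0.34×0.66)/0.061009 = 3.6781 and s = 2.6781.
α = μs = 0.91, β = (1−μ)s = 1.77.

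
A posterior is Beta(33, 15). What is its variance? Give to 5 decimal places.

0.00438

Var = αβ/[(α+β)²(α+β+1)] = (33×15)/(48²×49) = 495/112896 = 0.00438.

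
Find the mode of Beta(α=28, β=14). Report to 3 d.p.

With α,β > 1, mode = (α−1)/(α+β−2) = 27/40 = 0.675.

0.675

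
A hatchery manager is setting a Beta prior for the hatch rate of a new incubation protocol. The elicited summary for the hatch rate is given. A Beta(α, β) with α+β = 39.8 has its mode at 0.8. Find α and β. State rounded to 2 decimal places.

α = 31.24, β = 8.56

For α,β>1 the mode is (α−1)/(α+β−2), so α = mode·(κ−2)+1 = 0.8×37.8+1 = 31.24.
And β = (1−mode)·(κ−2)+1 = 0.2×37.8+1 = 8.56.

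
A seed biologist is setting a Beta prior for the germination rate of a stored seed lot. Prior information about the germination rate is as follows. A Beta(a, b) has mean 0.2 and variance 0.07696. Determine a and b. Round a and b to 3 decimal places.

a = 0.216, b = 0.863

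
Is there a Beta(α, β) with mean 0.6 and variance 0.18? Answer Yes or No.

For any Beta, Var(X) < E[X]·(1−E[X]).
Here μ(1−μ) = 0.6×0.4 = 0.24, and 0.18 < 0.24.

Yes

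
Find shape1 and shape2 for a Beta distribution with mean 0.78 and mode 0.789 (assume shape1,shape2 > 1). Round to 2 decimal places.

shape1 = 50.09, shape2 = 14.13

With s = shape1+shape2: μ = shape1/s and mode = (shape1−1)/(s−2). Eliminating shape1 = μs,
μs − 1 = m(s−2) ⇒ s(μ−m) = 1−2m ⇒ s = -0.578/-0.009 = 64.2222.
So shape1 = μs = 50.09, shape2 = (1−μ)s = 14.13.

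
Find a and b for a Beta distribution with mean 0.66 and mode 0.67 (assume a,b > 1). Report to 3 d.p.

a = 22.440, b = 11.560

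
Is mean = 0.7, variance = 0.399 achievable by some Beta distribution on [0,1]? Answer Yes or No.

No

A Beta with mean μ has variance μ(1−μ)/(α+β+1) < μ(1−μ).
Here μ(1−μ) = 0.7×0.3 = 0.21, and 0.399 ≥ 0.21.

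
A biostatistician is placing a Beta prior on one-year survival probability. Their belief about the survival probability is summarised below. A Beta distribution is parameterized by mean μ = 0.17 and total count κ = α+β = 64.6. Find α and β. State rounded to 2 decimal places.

α = μκ = 0.17×64.6 = 10.98 and β = (1−μ)κ = 0.83×64.6 = 53.62.

α = 10.98, β = 53.62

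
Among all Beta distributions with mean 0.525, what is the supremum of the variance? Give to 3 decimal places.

0.249

Var = μ(1−μ)/(α+β+1), which approaches μ(1−μ) as α+β → 0.
So the supremum is μ(1−μ) = 0.525×0.475 = 0.249.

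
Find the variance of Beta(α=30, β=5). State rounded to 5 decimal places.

Var = αβ/[(α+β)²(α+β+1)] = (30×5)/(35²×36) = 150/44100 = 0.00340.

0.00340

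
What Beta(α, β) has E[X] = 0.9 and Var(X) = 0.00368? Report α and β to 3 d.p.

α = 21.111, β = 2.346

By moment matching, α+β = μ(1−μ)/σ² − 1 = (0.9·0.1)/0.00368 − 1 = 24.4565 − 1 = 23.4565.
Since α/(α+β) = μ, α = 0.9·23.4565 = 21.111 and β = 0.1·23.4565 = 2.346.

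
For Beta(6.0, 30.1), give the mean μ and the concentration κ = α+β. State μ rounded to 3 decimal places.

κ = α+β = 6.0+30.1 = 36.1; μ = α/κ = 6.0/36.1 = 0.166.

μ = 0.166, κ = 36.1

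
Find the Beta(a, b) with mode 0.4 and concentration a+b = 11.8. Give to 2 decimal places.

For a,b>1 the mode is (a−1)/(a+b−2), so a = mode·(κ−2)+1 = 0.4×9.8+1 = 4.92.
And b = (1−mode)·(κ−2)+1 = 0.6×9.8+1 = 6.88.

a = 4.92, b = 6.88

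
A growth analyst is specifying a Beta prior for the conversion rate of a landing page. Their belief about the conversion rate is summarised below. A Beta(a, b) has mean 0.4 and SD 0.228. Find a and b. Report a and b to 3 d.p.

σ² = 0.228² = 0.051984.
With s = a+b, Var = μ(1−μ)/(s+1), so s+1 = (0.4×0.6)/0.051984 = 4.6168 and s = 3.6168.
a = μs = 1.447, b = (1−μ)s = 2.170.

a = 1.447, b = 2.170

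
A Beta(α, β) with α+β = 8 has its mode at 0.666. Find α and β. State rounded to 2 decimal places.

α = 5.00, β = 3.00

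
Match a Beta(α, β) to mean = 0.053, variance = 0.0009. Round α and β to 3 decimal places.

By moment matching, α+β = μ(1−μ)/σ² − 1 = (0.053·0.947)/0.0009 − 1 = 55.7678 − 1 = 54.7678.
Since α/(α+β) = μ, α = 0.053·54.7678 = 2.903 and β = 0.947·54.7678 = 51.865.

α = 2.903, β = 51.865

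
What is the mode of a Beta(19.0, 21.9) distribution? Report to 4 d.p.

0.4627

With α,β > 1, mode = (α−1)/(α+β−2) = 18.0/38.9 = 0.4627.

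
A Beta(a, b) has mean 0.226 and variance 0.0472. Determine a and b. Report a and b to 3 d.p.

By moment matching, a+b = μ(1−μ)/σ² − 1 = (0.226·0.774)/0.0472 − 1 = 3.7060 − 1 = 2.7060.
Since a/(a+b) = μ, a = 0.226·2.7060 = 0.612 and b = 0.774·2.7060 = 2.094.

a = 0.612, b = 2.094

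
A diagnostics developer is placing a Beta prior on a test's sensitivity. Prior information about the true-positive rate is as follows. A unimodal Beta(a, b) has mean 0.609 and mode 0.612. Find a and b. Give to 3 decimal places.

a = 45.472, b = 29.195

With s = a+b: μ = a/s and mode = (a−1)/(s−2). Eliminating a = μs,
μs − 1 = m(s−2) ⇒ s(μ−m) = 1−2m ⇒ s = -0.224/-0.003 = 74.6667.
So a = μs = 45.472, b = (1−μ)s = 29.195.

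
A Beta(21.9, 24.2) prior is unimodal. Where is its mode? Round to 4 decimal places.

0.4739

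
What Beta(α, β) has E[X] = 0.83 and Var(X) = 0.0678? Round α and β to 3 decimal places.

By moment matching, α+β = μ(1−μ)/σ² − 1 = (0.83·0.17)/0.0678 − 1 = 2.0811 − 1 = 1.0811.
Since α/(α+β) = μ, α = 0.83·1.0811 = 0.897 and β = 0.17·1.0811 = 0.184.

α = 0.897, β = 0.184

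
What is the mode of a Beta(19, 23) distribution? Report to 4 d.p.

0.4500

With α,β > 1, mode = (α−1)/(α+β−2) = 18/40 = 0.4500.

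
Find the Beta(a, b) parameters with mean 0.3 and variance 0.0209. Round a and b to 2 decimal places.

a = 2.71, b = 6.33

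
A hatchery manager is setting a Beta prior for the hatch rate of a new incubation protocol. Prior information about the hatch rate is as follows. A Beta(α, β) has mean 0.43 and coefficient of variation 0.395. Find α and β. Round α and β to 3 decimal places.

σ = CV·μ = 0.395×0.43 = 0.16985, so σ² = 0.028849.
s+1 = μ(1−μ)/σ² = 0.2451/0.028849 = 8.4960, so s = α+β = 7.4960.
α = μs = 3.223, β = (1−μ)s = 4.273.

α = 3.223, β = 4.273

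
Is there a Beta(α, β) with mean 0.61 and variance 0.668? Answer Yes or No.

No

A Beta with mean μ has variance μ(1−μ)/(α+β+1) < μ(1−μ).
Here μ(1−μ) = 0.61×0.39 = 0.2379, and 0.668 ≥ 0.2379.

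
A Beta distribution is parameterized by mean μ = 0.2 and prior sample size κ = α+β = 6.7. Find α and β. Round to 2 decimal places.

α = 1.34, β = 5.36

α = μκ = 0.2×6.7 = 1.34 and β = (1−μ)κ = 0.8×6.7 = 5.36.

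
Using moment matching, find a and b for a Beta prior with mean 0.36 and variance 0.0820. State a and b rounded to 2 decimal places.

Write ν = a+b; then a = μν and Var = μ(1−μ)/(ν+1).
ν = μ(1−μ)/Var − 1 = 0.2304/0.0820 − 1 = 1.8098.
a = 0.36·1.8098 = 0.65, b = 0.64·1.8098 = 1.16.

a = 0.65, b = 1.16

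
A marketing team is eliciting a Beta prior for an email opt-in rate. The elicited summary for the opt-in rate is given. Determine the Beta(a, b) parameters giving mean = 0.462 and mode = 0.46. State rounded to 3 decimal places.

a = 18.480, b = 21.520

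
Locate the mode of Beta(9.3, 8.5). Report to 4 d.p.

With α,β > 1, mode = (α−1)/(α+β−2) = 8.3/15.8 = 0.5253.

0.5253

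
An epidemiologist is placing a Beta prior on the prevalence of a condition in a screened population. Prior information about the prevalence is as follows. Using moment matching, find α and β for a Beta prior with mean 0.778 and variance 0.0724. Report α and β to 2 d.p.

α = 1.08, β = 0.31

Write ν = α+β; then α = μν and Var = μ(1−μ)/(ν+1).
ν = μ(1−μ)/Var − 1 = 0.172716/0.0724 − 1 = 1.3856.
α = 0.778·1.3856 = 1.08, β = 0.222·1.3856 = 0.31.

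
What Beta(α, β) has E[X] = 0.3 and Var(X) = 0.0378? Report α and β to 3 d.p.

α = 1.367, β = 3.189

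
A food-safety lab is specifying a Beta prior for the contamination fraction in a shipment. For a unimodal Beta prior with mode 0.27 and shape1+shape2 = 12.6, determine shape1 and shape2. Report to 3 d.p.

For shape1,shape2>1 the mode is (shape1−1)/(shape1+shape2−2), so shape1 = mode·(κ−2)+1 = 0.27×10.6+1 = 3.862.
And shape2 = (1−mode)·(κ−2)+1 = 0.73×10.6+1 = 8.738.

shape1 = 3.862, shape2 = 8.738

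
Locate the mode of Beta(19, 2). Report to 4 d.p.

0.9474

With α,β > 1, mode = (α−1)/(α+β−2) = 18/19 = 0.9474.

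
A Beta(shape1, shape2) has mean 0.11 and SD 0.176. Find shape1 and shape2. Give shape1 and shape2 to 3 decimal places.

σ² = 0.176² = 0.030976.
With s = shape1+shape2, Var = μ(1−μ)/(s+1), so s+1 = (0.11×0.89)/0.030976 = 3.1605 and s = 2.1605.
shape1 = μs = 0.238, shape2 = (1−μ)s = 1.923.

shape1 = 0.238, shape2 = 1.923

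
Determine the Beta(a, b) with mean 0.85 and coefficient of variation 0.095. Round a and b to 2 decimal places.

a = 15.77, b = 2.78

Var = (CV·μ)² = (0.095×0.85)² = 0.006521.
a+b = μ(1−μ)/Var − 1 = 0.1275/0.006521 − 1 = 18.5535.
Thus a = 0.85·18.5535 = 15.77 and b = 0.15·18.5535 = 2.78.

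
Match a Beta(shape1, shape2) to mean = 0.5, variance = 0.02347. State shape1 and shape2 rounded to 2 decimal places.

shape1 = 4.83, shape2 = 4.83

Write ν = shape1+shape2; then shape1 = μν and Var = μ(1−μ)/(ν+1).
ν = μ(1−μ)/Var − 1 = 0.25/0.02347 − 1 = 9.6519.
shape1 = 0.5·9.6519 = 4.83, shape2 = 0.5·9.6519 = 4.83.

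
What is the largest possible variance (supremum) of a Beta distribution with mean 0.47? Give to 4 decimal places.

For fixed mean μ the Beta variance is μ(1−μ)/(α+β+1), increasing as α+β decreases.
Its least upper bound (not attained) is μ(1−μ) = 0.47·0.53 = 0.2491.

0.2491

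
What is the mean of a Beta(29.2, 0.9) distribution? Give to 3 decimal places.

The Beta mean is α/(α+β) = 29.2/(29.2+0.9) = 0.970.

0.970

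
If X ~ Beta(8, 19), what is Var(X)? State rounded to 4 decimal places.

α+β = 27 and αβ = 152, so Var = αβ/[(α+β)²(α+β+1)] = 152/20412 = 0.0074.

0.0074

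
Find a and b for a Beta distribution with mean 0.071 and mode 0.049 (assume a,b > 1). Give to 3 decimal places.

a = 2.911, b = 38.089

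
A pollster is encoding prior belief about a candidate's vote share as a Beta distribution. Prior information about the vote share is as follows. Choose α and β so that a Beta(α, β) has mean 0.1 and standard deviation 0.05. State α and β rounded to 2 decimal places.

Variance = 0.05² = 0.0025. The moment-matching identity α+β = μ(1−μ)/Var − 1 gives
α+β = 0.09/0.0025 − 1 = 35.0000, so α = μ·35.0000 = 3.50 and β = (1−μ)·35.0000 = 31.50.

α = 3.50, β = 31.50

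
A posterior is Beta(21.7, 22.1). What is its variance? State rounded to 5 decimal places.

0.00558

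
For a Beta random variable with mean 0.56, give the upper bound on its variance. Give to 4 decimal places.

0.2464

Var = μ(1−μ)/(α+β+1), which approaches μ(1−μ) as α+β → 0.
So the supremum is μ(1−μ) = 0.56×0.44 = 0.2464.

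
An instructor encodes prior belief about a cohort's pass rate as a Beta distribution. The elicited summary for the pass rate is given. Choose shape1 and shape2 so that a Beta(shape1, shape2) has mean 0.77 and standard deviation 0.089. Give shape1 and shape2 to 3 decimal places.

First σ² = 0.007921. Setting shape1 = μn, shape2 = (1−μ)n with n = shape1+shape2,
μ(1−μ)/(n+1) = 0.007921 ⇒ n+1 = 0.1771/0.007921 = 22.3583 ⇒ n = 21.3583.
Hence shape1 = 0.77×21.3583 = 16.446, shape2 = 0.23×21.3583 = 4.912.

shape1 = 16.446, shape2 = 4.912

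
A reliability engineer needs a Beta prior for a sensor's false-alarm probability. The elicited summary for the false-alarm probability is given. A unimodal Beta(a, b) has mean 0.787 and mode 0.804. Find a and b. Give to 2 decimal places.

a = 28.15, b = 7.62

Let s = a+b. Mean gives a = μs = 0.787s; mode gives (a−1)/(s−2) = 0.804.
Substituting: 0.787s − 1 = 0.804(s−2) = 0.804s − 1.608, so -0.017s = -0.608 and s = 35.7647.
Then a = 0.787×35.7647 = 28.15 and b = s−a = 7.62.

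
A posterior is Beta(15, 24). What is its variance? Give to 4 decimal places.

0.0059

μ = 15/39 = 0.384615; Var = μ(1−μ)/(α+β+1) = 0.2366864/40 = 0.0059.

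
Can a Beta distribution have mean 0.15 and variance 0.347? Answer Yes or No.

No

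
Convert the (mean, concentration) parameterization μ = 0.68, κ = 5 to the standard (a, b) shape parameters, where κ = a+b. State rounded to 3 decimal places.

a = 3.400, b = 1.600

Split κ in proportion μ : (1−μ): a = 0.68·5 = 3.400, b = 5 − 3.400 = 1.600.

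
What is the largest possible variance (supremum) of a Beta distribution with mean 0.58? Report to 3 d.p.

For fixed mean μ the Beta variance is μ(1−μ)/(α+β+1), increasing as α+β decreases.
Its least upper bound (not attained) is μ(1−μ) = 0.58·0.42 = 0.244.

0.244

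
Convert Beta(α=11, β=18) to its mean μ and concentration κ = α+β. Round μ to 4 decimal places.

μ = 0.3793, κ = 29

κ = α+β = 11+18 = 29; μ = α/κ = 11/29 = 0.3793.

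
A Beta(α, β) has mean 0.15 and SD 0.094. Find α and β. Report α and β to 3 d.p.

First σ² = 0.008836. Setting α = μn, β = (1−μ)n with n = α+β,
μ(1−μ)/(n+1) = 0.008836 ⇒ n+1 = 0.1275/0.008836 = 14.4296 ⇒ n = 13.4296.
Hence α = 0.15×13.4296 = 2.014, β = 0.85×13.4296 = 11.415.

α = 2.014, β = 11.415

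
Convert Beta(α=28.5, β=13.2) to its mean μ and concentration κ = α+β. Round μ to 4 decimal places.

κ = α+β = 28.5+13.2 = 41.7; μ = α/κ = 28.5/41.7 = 0.6835.

μ = 0.6835, κ = 41.7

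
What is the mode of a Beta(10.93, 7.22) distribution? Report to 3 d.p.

With α,β > 1, mode = (α−1)/(α+β−2) = 9.93/16.15 = 0.615.

0.615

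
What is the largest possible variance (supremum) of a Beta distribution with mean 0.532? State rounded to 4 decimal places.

For fixed mean μ the Beta variance is μ(1−μ)/(α+β+1), increasing as α+β decreases.
Its least upper bound (not attained) is μ(1−μ) = 0.532·0.468 = 0.2490.

0.2490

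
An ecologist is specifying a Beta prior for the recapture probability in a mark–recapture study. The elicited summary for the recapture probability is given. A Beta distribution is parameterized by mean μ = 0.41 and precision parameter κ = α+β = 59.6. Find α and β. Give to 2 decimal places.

Split κ in proportion μ : (1−μ): α = 0.41·59.6 = 24.44, β = 59.6 − 24.44 = 35.16.

α = 24.44, β = 35.16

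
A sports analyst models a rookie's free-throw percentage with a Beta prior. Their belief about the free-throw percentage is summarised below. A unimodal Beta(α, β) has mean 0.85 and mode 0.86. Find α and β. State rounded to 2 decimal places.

α = 61.20, β = 10.80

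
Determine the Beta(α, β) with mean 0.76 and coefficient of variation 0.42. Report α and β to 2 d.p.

Var = (CV·μ)² = (0.42×0.76)² = 0.101889.
α+β = μ(1−μ)/Var − 1 = 0.1824/0.101889 − 1 = 0.7902.
Thus α = 0.76·0.7902 = 0.60 and β = 0.24·0.7902 = 0.19.

α = 0.60, β = 0.19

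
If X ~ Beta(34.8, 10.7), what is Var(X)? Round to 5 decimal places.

α+β = 45.5 and αβ = 372.36, so Var = αβ/[(α+β)²(α+β+1)] = 372.36/96266.625 = 0.00387.

0.00387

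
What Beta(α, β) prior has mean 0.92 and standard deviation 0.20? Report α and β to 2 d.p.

α = 0.77, β = 0.07

σ² = 0.20² = 0.0400.
With s = α+β, Var = μ(1−μ)/(s+1), so s+1 = (0.92×0.08)/0.0400 = 1.8400 and s = 0.8400.
α = μs = 0.77, β = (1−μ)s = 0.07.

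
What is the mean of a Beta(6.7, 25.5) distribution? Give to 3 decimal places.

0.208

The Beta mean is α/(α+β) = 6.7/(6.7+25.5) = 0.208.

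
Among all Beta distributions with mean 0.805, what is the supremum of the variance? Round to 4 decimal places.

0.1570

Var = μ(1−μ)/(α+β+1), which approaches μ(1−μ) as α+β → 0.
So the supremum is μ(1−μ) = 0.805×0.195 = 0.1570.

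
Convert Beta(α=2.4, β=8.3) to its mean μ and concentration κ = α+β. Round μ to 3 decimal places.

κ = α+β = 2.4+8.3 = 10.7; μ = α/κ = 2.4/10.7 = 0.224.

μ = 0.224, κ = 10.7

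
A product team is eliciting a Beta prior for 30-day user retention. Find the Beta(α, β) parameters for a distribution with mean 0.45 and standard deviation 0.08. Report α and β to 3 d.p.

α = 16.952, β = 20.720

First σ² = 0.0064. Setting α = μn, β = (1−μ)n with n = α+β,
μ(1−μ)/(n+1) = 0.0064 ⇒ n+1 = 0.2475/0.0064 = 38.6719 ⇒ n = 37.6719.
Hence α = 0.45×37.6719 = 16.952, β = 0.55×37.6719 = 20.720.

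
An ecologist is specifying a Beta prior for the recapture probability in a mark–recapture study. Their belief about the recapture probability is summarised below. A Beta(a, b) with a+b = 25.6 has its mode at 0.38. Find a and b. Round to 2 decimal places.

a = 9.97, b = 15.63

For a,b>1 the mode is (a−1)/(a+b−2), so a = mode·(κ−2)+1 = 0.38×23.6+1 = 9.97.
And b = (1−mode)·(κ−2)+1 = 0.62×23.6+1 = 15.63.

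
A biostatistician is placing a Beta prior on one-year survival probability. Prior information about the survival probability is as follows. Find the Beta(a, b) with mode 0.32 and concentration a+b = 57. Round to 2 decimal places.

For a,b>1 the mode is (a−1)/(a+b−2), so a = mode·(κ−2)+1 = 0.32×55+1 = 18.60.
And b = (1−mode)·(κ−2)+1 = 0.68×55+1 = 38.40.

a = 18.60, b = 38.40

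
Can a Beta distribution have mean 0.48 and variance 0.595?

No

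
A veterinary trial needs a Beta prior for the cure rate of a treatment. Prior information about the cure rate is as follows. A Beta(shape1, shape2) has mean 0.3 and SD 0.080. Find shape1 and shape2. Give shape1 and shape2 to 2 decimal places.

shape1 = 9.54, shape2 = 22.27

σ² = 0.080² = 0.006400.
With s = shape1+shape2, Var = μ(1−μ)/(s+1), so s+1 = (0.3×0.7)/0.006400 = 32.8125 and s = 31.8125.
shape1 = μs = 9.54, shape2 = (1−μ)s = 22.27.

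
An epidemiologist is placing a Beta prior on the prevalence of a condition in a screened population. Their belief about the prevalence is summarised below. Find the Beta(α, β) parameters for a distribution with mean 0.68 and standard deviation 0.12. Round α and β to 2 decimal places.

Variance = 0.12² = 0.0144. The moment-matching identity α+β = μ(1−μ)/Var − 1 gives
α+β = 0.2176/0.0144 − 1 = 14.1111, so α = μ·14.1111 = 9.60 and β = (1−μ)·14.1111 = 4.52.

α = 9.60, β = 4.52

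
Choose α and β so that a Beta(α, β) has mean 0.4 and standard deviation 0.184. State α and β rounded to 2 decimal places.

α = 2.44, β = 3.65

First σ² = 0.033856. Setting α = μn, β = (1−μ)n with n = α+β,
μ(1−μ)/(n+1) = 0.033856 ⇒ n+1 = 0.24/0.033856 = 7.0888 ⇒ n = 6.0888.
Hence α = 0.4×6.0888 = 2.44, β = 0.6×6.0888 = 3.65.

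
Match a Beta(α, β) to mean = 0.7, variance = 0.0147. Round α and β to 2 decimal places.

Let s = α+β. The Beta variance is μ(1−μ)/(s+1).
So s+1 = μ(1−μ)/σ² = (0.7×0.3)/0.0147 = 0.21/0.0147 = 14.2857, giving s = 13.2857.
Then α = μs = 0.7×13.2857 = 9.30 and β = (1−μ)s = 0.3×13.2857 = 3.99.

α = 9.30, β = 3.99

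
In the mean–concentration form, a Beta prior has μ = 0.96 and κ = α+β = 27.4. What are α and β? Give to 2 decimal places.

α = 26.30, β = 1.10

Split κ in proportion μ : (1−μ): α = 0.96·27.4 = 26.30, β = 27.4 − 26.30 = 1.10.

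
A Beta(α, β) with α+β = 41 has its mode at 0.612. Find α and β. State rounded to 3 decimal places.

α = 24.868, β = 16.132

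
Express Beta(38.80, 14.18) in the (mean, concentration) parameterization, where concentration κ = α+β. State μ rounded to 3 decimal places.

μ = 0.732, κ = 52.98

κ = α+β = 38.80+14.18 = 52.98; μ = α/κ = 38.80/52.98 = 0.732.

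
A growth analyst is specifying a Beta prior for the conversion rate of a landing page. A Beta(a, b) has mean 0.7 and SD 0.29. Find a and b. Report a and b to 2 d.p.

a = 1.05, b = 0.45

σ² = 0.29² = 0.0841.
With s = a+b, Var = μ(1−μ)/(s+1), so s+1 = (0.7×0.3)/0.0841 = 2.4970 and s = 1.4970.
a = μs = 1.05, b = (1−μ)s = 0.45.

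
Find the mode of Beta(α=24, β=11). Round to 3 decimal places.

0.697

With α,β > 1, mode = (α−1)/(α+β−2) = 23/33 = 0.697.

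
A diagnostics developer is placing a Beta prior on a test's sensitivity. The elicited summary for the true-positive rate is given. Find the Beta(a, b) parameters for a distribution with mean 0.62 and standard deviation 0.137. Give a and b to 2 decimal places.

a = 7.16, b = 4.39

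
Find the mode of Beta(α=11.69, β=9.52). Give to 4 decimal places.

0.5565

With α,β > 1, mode = (α−1)/(α+β−2) = 10.69/19.21 = 0.5565.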